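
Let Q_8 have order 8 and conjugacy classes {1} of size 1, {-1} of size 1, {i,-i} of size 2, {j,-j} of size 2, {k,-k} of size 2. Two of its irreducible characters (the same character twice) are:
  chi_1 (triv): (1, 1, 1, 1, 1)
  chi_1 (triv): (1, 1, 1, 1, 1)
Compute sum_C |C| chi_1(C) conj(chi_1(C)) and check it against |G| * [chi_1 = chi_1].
Sum = 8 = |G| = 8; so <chi_1, chi_1> = 1 (norm-1 confirms irreducibility).

Why: Compute term by term over conjugacy classes (|C| * chi_1(C) * conj(chi_1(C))):
  1*(1)*conj(1) + 1*(1)*conj(1) + 2*(1)*conj(1) + 2*(1)*conj(1) + 2*(1)*conj(1)
  = (1) + (1) + (2) + (2) + (2)
  = 8.
Dividing by |G| = 8 gives 8/8 = 1, matching the row-orthogonality relation <chi_1, chi_1> = [chi_1 = chi_1].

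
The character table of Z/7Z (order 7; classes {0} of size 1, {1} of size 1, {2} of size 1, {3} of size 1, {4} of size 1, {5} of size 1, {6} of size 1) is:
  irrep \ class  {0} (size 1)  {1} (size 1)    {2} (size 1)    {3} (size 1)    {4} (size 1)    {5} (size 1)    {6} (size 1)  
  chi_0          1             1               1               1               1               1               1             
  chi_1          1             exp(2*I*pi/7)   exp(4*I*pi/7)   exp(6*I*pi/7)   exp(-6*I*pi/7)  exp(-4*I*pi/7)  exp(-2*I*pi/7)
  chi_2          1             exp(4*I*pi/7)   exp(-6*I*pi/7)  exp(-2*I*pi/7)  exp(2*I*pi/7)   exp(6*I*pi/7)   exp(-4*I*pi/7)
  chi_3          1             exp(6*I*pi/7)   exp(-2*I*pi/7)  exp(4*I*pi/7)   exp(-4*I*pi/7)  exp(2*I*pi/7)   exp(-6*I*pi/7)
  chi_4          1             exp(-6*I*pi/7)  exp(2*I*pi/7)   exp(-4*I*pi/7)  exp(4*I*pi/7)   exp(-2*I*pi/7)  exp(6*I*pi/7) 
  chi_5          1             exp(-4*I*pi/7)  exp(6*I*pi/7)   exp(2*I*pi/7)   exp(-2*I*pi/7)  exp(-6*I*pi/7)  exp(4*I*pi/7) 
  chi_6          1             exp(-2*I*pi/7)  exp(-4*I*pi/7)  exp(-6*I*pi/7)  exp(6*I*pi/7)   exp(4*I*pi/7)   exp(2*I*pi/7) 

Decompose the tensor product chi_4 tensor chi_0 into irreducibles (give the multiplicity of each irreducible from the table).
chi_4 tensor chi_0 = chi_4 (all other irreducibles have multiplicity 0).

Justification: The character of a tensor product is the pointwise product (chi_4 * chi_0)(C) = chi_4(C) * chi_0(C):
  {0}: (1)*(1), {1}: (exp(-6*I*pi/7))*(1), {2}: (exp(2*I*pi/7))*(1), {3}: (exp(-4*I*pi/7))*(1), {4}: (exp(4*I*pi/7))*(1), {5}: (exp(-2*I*pi/7))*(1), {6}: (exp(6*I*pi/7))*(1)
so (chi_4 * chi_0) takes values
  {0} -> 1, {1} -> exp(-6*I*pi/7), {2} -> exp(2*I*pi/7), {3} -> exp(-4*I*pi/7), {4} -> exp(4*I*pi/7), {5} -> exp(-2*I*pi/7), {6} -> exp(6*I*pi/7).
Now take the inner product of this character with each irreducible chi from the table, <chi_4*chi_0, chi> = (1/7) sum_C |C| (chi_4*chi_0)(C) conj(chi(C)):
  <chi_4*chi_0, chi_0> = (1/7)[1*(1)*conj(1) + 1*(exp(-6*I*pi/7))*conj(1) + 1*(exp(2*I*pi/7))*conj(1) + 1*(exp(-4*I*pi/7))*conj(1) + 1*(exp(4*I*pi/7))*conj(1) + 1*(exp(-2*I*pi/7))*conj(1) + 1*(exp(6*I*pi/7))*conj(1)]
      = (1/7)[(1) + (exp(-6*I*pi/7)) + (exp(2*I*pi/7)) + (exp(-4*I*pi/7)) + (exp(4*I*pi/7)) + (exp(-2*I*pi/7)) + (exp(6*I*pi/7))] = 0/7 = 0
  <chi_4*chi_0, chi_1> = (1/7)[1*(1)*conj(1) + 1*(exp(-6*I*pi/7))*conj(exp(2*I*pi/7)) + 1*(exp(2*I*pi/7))*conj(exp(4*I*pi/7)) + 1*(exp(-4*I*pi/7))*conj(exp(6*I*pi/7)) + 1*(exp(4*I*pi/7))*conj(exp(-6*I*pi/7)) + 1*(exp(-2*I*pi/7))*conj(exp(-4*I*pi/7)) + 1*(exp(6*I*pi/7))*conj(exp(-2*I*pi/7))]
      = (1/7)[(1) + (exp(6*I*pi/7)) + (exp(-2*I*pi/7)) + (exp(4*I*pi/7)) + (exp(-4*I*pi/7)) + (exp(2*I*pi/7)) + (exp(-6*I*pi/7))] = 0/7 = 0
  <chi_4*chi_0, chi_2> = (1/7)[1*(1)*conj(1) + 1*(exp(-6*I*pi/7))*conj(exp(4*I*pi/7)) + 1*(exp(2*I*pi/7))*conj(exp(-6*I*pi/7)) + 1*(exp(-4*I*pi/7))*conj(exp(-2*I*pi/7)) + 1*(exp(4*I*pi/7))*conj(exp(2*I*pi/7)) + 1*(exp(-2*I*pi/7))*conj(exp(6*I*pi/7)) + 1*(exp(6*I*pi/7))*conj(exp(-4*I*pi/7))]
      = (1/7)[(1) + (exp(4*I*pi/7)) + (exp(-6*I*pi/7)) + (exp(-2*I*pi/7)) + (exp(2*I*pi/7)) + (exp(6*I*pi/7)) + (exp(-4*I*pi/7))] = 0/7 = 0
  <chi_4*chi_0, chi_3> = (1/7)[1*(1)*conj(1) + 1*(exp(-6*I*pi/7))*conj(exp(6*I*pi/7)) + 1*(exp(2*I*pi/7))*conj(exp(-2*I*pi/7)) + 1*(exp(-4*I*pi/7))*conj(exp(4*I*pi/7)) + 1*(exp(4*I*pi/7))*conj(exp(-4*I*pi/7)) + 1*(exp(-2*I*pi/7))*conj(exp(2*I*pi/7)) + 1*(exp(6*I*pi/7))*conj(exp(-6*I*pi/7))]
      = (1/7)[(1) + (exp(2*I*pi/7)) + (exp(4*I*pi/7)) + (exp(6*I*pi/7)) + (exp(-6*I*pi/7)) + (exp(-4*I*pi/7)) + (exp(-2*I*pi/7))] = 0/7 = 0
  <chi_4*chi_0, chi_4> = (1/7)[1*(1)*conj(1) + 1*(exp(-6*I*pi/7))*conj(exp(-6*I*pi/7)) + 1*(exp(2*I*pi/7))*conj(exp(2*I*pi/7)) + 1*(exp(-4*I*pi/7))*conj(exp(-4*I*pi/7)) + 1*(exp(4*I*pi/7))*conj(exp(4*I*pi/7)) + 1*(exp(-2*I*pi/7))*conj(exp(-2*I*pi/7)) + 1*(exp(6*I*pi/7))*conj(exp(6*I*pi/7))]
      = (1/7)[(1) + (1) + (1) + (1) + (1) + (1) + (1)] = 7/7 = 1
  <chi_4*chi_0, chi_5> = (1/7)[1*(1)*conj(1) + 1*(exp(-6*I*pi/7))*conj(exp(-4*I*pi/7)) + 1*(exp(2*I*pi/7))*conj(exp(6*I*pi/7)) + 1*(exp(-4*I*pi/7))*conj(exp(2*I*pi/7)) + 1*(exp(4*I*pi/7))*conj(exp(-2*I*pi/7)) + 1*(exp(-2*I*pi/7))*conj(exp(-6*I*pi/7)) + 1*(exp(6*I*pi/7))*conj(exp(4*I*pi/7))]
      = (1/7)[(1) + (exp(-2*I*pi/7)) + (exp(-4*I*pi/7)) + (exp(-6*I*pi/7)) + (exp(6*I*pi/7)) + (exp(4*I*pi/7)) + (exp(2*I*pi/7))] = 0/7 = 0
  <chi_4*chi_0, chi_6> = (1/7)[1*(1)*conj(1) + 1*(exp(-6*I*pi/7))*conj(exp(-2*I*pi/7)) + 1*(exp(2*I*pi/7))*conj(exp(-4*I*pi/7)) + 1*(exp(-4*I*pi/7))*conj(exp(-6*I*pi/7)) + 1*(exp(4*I*pi/7))*conj(exp(6*I*pi/7)) + 1*(exp(-2*I*pi/7))*conj(exp(4*I*pi/7)) + 1*(exp(6*I*pi/7))*conj(exp(2*I*pi/7))]
      = (1/7)[(1) + (exp(-4*I*pi/7)) + (exp(6*I*pi/7)) + (exp(2*I*pi/7)) + (exp(-2*I*pi/7)) + (exp(-6*I*pi/7)) + (exp(4*I*pi/7))] = 0/7 = 0
(Exp terms are combined using exp(i*s)*conj(exp(i*t)) = exp(i*(s-t)), and sums of them are collapsed using the identity that for every m > 1 the m distinct m-th roots of unity sum to 0, e.g. 1 + exp(2*I*pi/3) + exp(-2*I*pi/3) = 0.)
Hence the multiplicities are chi_4: 1. Dimension check: dim(chi_4)*dim(chi_0) = 1*1 = 1 and sum (mult * dim) = 1*1 = 1.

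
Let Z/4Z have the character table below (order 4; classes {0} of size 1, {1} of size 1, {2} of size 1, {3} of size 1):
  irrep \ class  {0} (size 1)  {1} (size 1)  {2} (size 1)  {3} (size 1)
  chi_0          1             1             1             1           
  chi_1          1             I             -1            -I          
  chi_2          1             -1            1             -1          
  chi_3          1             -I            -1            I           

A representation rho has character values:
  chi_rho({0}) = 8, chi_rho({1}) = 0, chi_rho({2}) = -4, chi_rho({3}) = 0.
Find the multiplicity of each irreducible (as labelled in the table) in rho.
Multiplicities: chi_0: 1, chi_1: 3, chi_2: 1, chi_3: 3.

Details: Use <chi_rho, chi> = (1/|G|) sum_C |C| * chi_rho(C) * conj(chi(C)) with |G| = 4 for each irreducible chi in the table:
  <chi_rho, chi_0> = (1/4)[1*(8)*conj(1) + 1*(0)*conj(1) + 1*(-4)*conj(1) + 1*(0)*conj(1)]
      = (1/4)[(8) + (0) + (-4) + (0)] = 4/4 = 1
  <chi_rho, chi_1> = (1/4)[1*(8)*conj(1) + 1*(0)*conj(I) + 1*(-4)*conj(-1) + 1*(0)*conj(-I)]
      = (1/4)[(8) + (0) + (4) + (0)] = 12/4 = 3
  <chi_rho, chi_2> = (1/4)[1*(8)*conj(1) + 1*(0)*conj(-1) + 1*(-4)*conj(1) + 1*(0)*conj(-1)]
      = (1/4)[(8) + (0) + (-4) + (0)] = 4/4 = 1
  <chi_rho, chi_3> = (1/4)[1*(8)*conj(1) + 1*(0)*conj(-I) + 1*(-4)*conj(-1) + 1*(0)*conj(I)]
      = (1/4)[(8) + (0) + (4) + (0)] = 12/4 = 3
(Exp terms are combined using exp(i*s)*conj(exp(i*t)) = exp(i*(s-t)), and sums of them are collapsed using the identity that for every m > 1 the m distinct m-th roots of unity sum to 0, e.g. 1 + exp(2*I*pi/3) + exp(-2*I*pi/3) = 0.)
Dimension check: dim(rho) = sum (mult * dim) = 1*1 + 3*1 + 1*1 + 3*1 = 8 = chi_rho(e) = 8.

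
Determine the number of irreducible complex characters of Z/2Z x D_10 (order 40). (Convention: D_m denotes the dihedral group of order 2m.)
16

Working: The number of irreducible complex representations of a finite group equals its number of conjugacy classes. For a direct product, #classes(G x H) = #classes(G) * #classes(H). Z/2Z has 2 classes (abelian), D_10 has 8 classes, so 2 * 8 = 16, so Z/2Z x D_10 (order 40) has exactly 16 irreducible complex representations.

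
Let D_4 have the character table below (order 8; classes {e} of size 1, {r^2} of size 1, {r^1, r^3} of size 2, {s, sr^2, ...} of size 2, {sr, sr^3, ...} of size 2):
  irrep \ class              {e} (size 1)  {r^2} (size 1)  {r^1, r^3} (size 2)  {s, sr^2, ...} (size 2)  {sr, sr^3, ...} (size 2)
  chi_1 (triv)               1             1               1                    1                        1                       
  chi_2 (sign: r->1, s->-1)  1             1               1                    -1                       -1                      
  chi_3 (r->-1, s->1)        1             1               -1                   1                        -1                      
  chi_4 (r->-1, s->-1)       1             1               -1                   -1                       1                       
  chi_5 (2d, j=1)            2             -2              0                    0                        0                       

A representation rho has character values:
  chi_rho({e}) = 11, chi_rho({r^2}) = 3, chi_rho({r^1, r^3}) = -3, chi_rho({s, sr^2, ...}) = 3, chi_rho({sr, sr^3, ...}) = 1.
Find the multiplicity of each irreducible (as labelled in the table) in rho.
Multiplicities: chi_1: 2, chi_2: 0, chi_3: 3, chi_4: 2, chi_5: 2.

Solution. Use <chi_rho, chi> = (1/|G|) sum_C |C| * chi_rho(C) * conj(chi(C)) with |G| = 8 for each irreducible chi in the table:
  <chi_rho, chi_1> = (1/8)[1*(11)*conj(1) + 1*(3)*conj(1) + 2*(-3)*conj(1) + 2*(3)*conj(1) + 2*(1)*conj(1)]
      = (1/8)[(11) + (3) + (-6) + (6) + (2)] = 16/8 = 2
  <chi_rho, chi_2> = (1/8)[1*(11)*conj(1) + 1*(3)*conj(1) + 2*(-3)*conj(1) + 2*(3)*conj(-1) + 2*(1)*conj(-1)]
      = (1/8)[(11) + (3) + (-6) + (-6) + (-2)] = 0/8 = 0
  <chi_rho, chi_3> = (1/8)[1*(11)*conj(1) + 1*(3)*conj(1) + 2*(-3)*conj(-1) + 2*(3)*conj(1) + 2*(1)*conj(-1)]
      = (1/8)[(11) + (3) + (6) + (6) + (-2)] = 24/8 = 3
  <chi_rho, chi_4> = (1/8)[1*(11)*conj(1) + 1*(3)*conj(1) + 2*(-3)*conj(-1) + 2*(3)*conj(-1) + 2*(1)*conj(1)]
      = (1/8)[(11) + (3) + (6) + (-6) + (2)] = 16/8 = 2
  <chi_rho, chi_5> = (1/8)[1*(11)*conj(2) + 1*(3)*conj(-2) + 2*(-3)*conj(0) + 2*(3)*conj(0) + 2*(1)*conj(0)]
      = (1/8)[(22) + (-6) + (0) + (0) + (0)] = 16/8 = 2
Dimension check: dim(rho) = sum (mult * dim) = 2*1 + 0*1 + 3*1 + 2*1 + 2*2 = 11 = chi_rho(e) = 11.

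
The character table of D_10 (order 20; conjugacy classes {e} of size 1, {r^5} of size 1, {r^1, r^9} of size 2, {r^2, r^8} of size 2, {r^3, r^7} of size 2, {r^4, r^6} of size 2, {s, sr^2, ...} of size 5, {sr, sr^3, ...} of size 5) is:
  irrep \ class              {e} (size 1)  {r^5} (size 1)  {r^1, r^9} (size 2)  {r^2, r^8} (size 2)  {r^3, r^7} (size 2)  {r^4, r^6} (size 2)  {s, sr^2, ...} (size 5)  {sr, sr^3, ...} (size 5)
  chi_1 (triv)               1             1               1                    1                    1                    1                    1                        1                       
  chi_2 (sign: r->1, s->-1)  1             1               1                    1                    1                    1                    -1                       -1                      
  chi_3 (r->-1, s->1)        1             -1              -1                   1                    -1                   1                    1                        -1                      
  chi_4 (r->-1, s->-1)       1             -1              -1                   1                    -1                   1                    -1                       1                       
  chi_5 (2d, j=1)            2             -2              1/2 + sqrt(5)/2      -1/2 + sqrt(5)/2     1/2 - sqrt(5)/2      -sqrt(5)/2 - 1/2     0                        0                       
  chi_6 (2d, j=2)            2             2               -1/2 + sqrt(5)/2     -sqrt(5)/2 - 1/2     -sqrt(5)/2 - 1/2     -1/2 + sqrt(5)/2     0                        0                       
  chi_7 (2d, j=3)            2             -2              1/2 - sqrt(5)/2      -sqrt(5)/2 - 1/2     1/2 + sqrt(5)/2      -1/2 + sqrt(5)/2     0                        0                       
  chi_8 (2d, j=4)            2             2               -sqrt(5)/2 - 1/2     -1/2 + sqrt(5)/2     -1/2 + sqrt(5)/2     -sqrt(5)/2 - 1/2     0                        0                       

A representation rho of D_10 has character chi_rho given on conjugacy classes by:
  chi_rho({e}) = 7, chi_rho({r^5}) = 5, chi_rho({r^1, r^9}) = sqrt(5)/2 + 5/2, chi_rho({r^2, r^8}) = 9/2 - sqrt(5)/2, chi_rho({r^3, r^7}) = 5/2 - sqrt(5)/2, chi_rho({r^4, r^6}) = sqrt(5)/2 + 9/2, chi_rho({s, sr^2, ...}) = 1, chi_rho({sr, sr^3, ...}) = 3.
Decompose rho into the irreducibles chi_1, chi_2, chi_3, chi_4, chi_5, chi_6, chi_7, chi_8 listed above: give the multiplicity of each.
Multiplicities: chi_1: 3, chi_2: 1, chi_3: 0, chi_4: 1, chi_5: 0, chi_6: 1, chi_7: 0, chi_8: 0.

Details: Use <chi_rho, chi> = (1/|G|) sum_C |C| * chi_rho(C) * conj(chi(C)) with |G| = 20 for each irreducible chi in the table:
  <chi_rho, chi_1> = (1/20)[1*(7)*conj(1) + 1*(5)*conj(1) + 2*(sqrt(5)/2 + 5/2)*conj(1) + 2*(9/2 - sqrt(5)/2)*conj(1) + 2*(5/2 - sqrt(5)/2)*conj(1) + 2*(sqrt(5)/2 + 9/2)*conj(1) + 5*(1)*conj(1) + 5*(3)*conj(1)]
      = (1/20)[(7) + (5) + (sqrt(5) + 5) + (9 - sqrt(5)) + (5 - sqrt(5)) + (sqrt(5) + 9) + (5) + (15)] = 60/20 = 3
  <chi_rho, chi_2> = (1/20)[1*(7)*conj(1) + 1*(5)*conj(1) + 2*(sqrt(5)/2 + 5/2)*conj(1) + 2*(9/2 - sqrt(5)/2)*conj(1) + 2*(5/2 - sqrt(5)/2)*conj(1) + 2*(sqrt(5)/2 + 9/2)*conj(1) + 5*(1)*conj(-1) + 5*(3)*conj(-1)]
      = (1/20)[(7) + (5) + (sqrt(5) + 5) + (9 - sqrt(5)) + (5 - sqrt(5)) + (sqrt(5) + 9) + (-5) + (-15)] = 20/20 = 1
  <chi_rho, chi_3> = (1/20)[1*(7)*conj(1) + 1*(5)*conj(-1) + 2*(sqrt(5)/2 + 5/2)*conj(-1) + 2*(9/2 - sqrt(5)/2)*conj(1) + 2*(5/2 - sqrt(5)/2)*conj(-1) + 2*(sqrt(5)/2 + 9/2)*conj(1) + 5*(1)*conj(1) + 5*(3)*conj(-1)]
      = (1/20)[(7) + (-5) + (-5 - sqrt(5)) + (9 - sqrt(5)) + (-5 + sqrt(5)) + (sqrt(5) + 9) + (5) + (-15)] = 0/20 = 0
  <chi_rho, chi_4> = (1/20)[1*(7)*conj(1) + 1*(5)*conj(-1) + 2*(sqrt(5)/2 + 5/2)*conj(-1) + 2*(9/2 - sqrt(5)/2)*conj(1) + 2*(5/2 - sqrt(5)/2)*conj(-1) + 2*(sqrt(5)/2 + 9/2)*conj(1) + 5*(1)*conj(-1) + 5*(3)*conj(1)]
      = (1/20)[(7) + (-5) + (-5 - sqrt(5)) + (9 - sqrt(5)) + (-5 + sqrt(5)) + (sqrt(5) + 9) + (-5) + (15)] = 20/20 = 1
  <chi_rho, chi_5> = (1/20)[1*(7)*conj(2) + 1*(5)*conj(-2) + 2*(sqrt(5)/2 + 5/2)*conj(1/2 + sqrt(5)/2) + 2*(9/2 - sqrt(5)/2)*conj(-1/2 + sqrt(5)/2) + 2*(5/2 - sqrt(5)/2)*conj(1/2 - sqrt(5)/2) + 2*(sqrt(5)/2 + 9/2)*conj(-sqrt(5)/2 - 1/2) + 5*(1)*conj(0) + 5*(3)*conj(0)]
      = (1/20)[(14) + (-10) + (5 + 3*sqrt(5)) + (-7 + 5*sqrt(5)) + (5 - 3*sqrt(5)) + (-5*sqrt(5) - 7) + (0) + (0)] = 0/20 = 0
  <chi_rho, chi_6> = (1/20)[1*(7)*conj(2) + 1*(5)*conj(2) + 2*(sqrt(5)/2 + 5/2)*conj(-1/2 + sqrt(5)/2) + 2*(9/2 - sqrt(5)/2)*conj(-sqrt(5)/2 - 1/2) + 2*(5/2 - sqrt(5)/2)*conj(-sqrt(5)/2 - 1/2) + 2*(sqrt(5)/2 + 9/2)*conj(-1/2 + sqrt(5)/2) + 5*(1)*conj(0) + 5*(3)*conj(0)]
      = (1/20)[(14) + (10) + (2*sqrt(5)) + (-4*sqrt(5) - 2) + (-2*sqrt(5)) + (-2 + 4*sqrt(5)) + (0) + (0)] = 20/20 = 1
  <chi_rho, chi_7> = (1/20)[1*(7)*conj(2) + 1*(5)*conj(-2) + 2*(sqrt(5)/2 + 5/2)*conj(1/2 - sqrt(5)/2) + 2*(9/2 - sqrt(5)/2)*conj(-sqrt(5)/2 - 1/2) + 2*(5/2 - sqrt(5)/2)*conj(1/2 + sqrt(5)/2) + 2*(sqrt(5)/2 + 9/2)*conj(-1/2 + sqrt(5)/2) + 5*(1)*conj(0) + 5*(3)*conj(0)]
      = (1/20)[(14) + (-10) + (-2*sqrt(5)) + (-4*sqrt(5) - 2) + (2*sqrt(5)) + (-2 + 4*sqrt(5)) + (0) + (0)] = 0/20 = 0
  <chi_rho, chi_8> = (1/20)[1*(7)*conj(2) + 1*(5)*conj(2) + 2*(sqrt(5)/2 + 5/2)*conj(-sqrt(5)/2 - 1/2) + 2*(9/2 - sqrt(5)/2)*conj(-1/2 + sqrt(5)/2) + 2*(5/2 - sqrt(5)/2)*conj(-1/2 + sqrt(5)/2) + 2*(sqrt(5)/2 + 9/2)*conj(-sqrt(5)/2 - 1/2) + 5*(1)*conj(0) + 5*(3)*conj(0)]
      = (1/20)[(14) + (10) + (-3*sqrt(5) - 5) + (-7 + 5*sqrt(5)) + (-5 + 3*sqrt(5)) + (-5*sqrt(5) - 7) + (0) + (0)] = 0/20 = 0
Dimension check: dim(rho) = sum (mult * dim) = 3*1 + 1*1 + 0*1 + 1*1 + 0*2 + 1*2 + 0*2 + 0*2 = 7 = chi_rho(e) = 7.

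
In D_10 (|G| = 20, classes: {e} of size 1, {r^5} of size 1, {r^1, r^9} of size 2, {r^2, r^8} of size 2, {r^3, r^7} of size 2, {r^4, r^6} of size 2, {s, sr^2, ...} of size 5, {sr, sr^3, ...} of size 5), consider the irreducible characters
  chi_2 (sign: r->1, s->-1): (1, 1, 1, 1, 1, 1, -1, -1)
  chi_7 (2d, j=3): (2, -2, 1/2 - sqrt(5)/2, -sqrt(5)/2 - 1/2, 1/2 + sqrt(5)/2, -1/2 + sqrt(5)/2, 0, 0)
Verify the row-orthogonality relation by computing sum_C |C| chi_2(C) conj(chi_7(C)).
Sum = 0; so <chi_2, chi_7> = 0 (distinct irreducibles are orthogonal).

Explanation: Compute term by term over conjugacy classes (|C| * chi_2(C) * conj(chi_7(C))):
  1*(1)*conj(2) + 1*(1)*conj(-2) + 2*(1)*conj(1/2 - sqrt(5)/2) + 2*(1)*conj(-sqrt(5)/2 - 1/2) + 2*(1)*conj(1/2 + sqrt(5)/2) + 2*(1)*conj(-1/2 + sqrt(5)/2) + 5*(-1)*conj(0) + 5*(-1)*conj(0)
  = (2) + (-2) + (1 - sqrt(5)) + (-sqrt(5) - 1) + (1 + sqrt(5)) + (-1 + sqrt(5)) + (0) + (0)
  = 0.
Dividing by |G| = 20 gives 0/20 = 0, matching the row-orthogonality relation <chi_2, chi_7> = [chi_2 = chi_7].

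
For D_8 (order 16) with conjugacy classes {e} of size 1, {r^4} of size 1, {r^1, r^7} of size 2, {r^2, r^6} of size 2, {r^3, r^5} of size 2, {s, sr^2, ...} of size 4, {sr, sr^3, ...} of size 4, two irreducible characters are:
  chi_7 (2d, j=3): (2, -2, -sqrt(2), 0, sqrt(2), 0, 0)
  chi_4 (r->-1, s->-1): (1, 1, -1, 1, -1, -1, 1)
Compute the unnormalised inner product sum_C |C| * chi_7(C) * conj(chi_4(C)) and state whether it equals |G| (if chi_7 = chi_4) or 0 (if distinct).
Sum = 0; so <chi_7, chi_4> = 0 (distinct irreducibles are orthogonal).

Working: Compute term by term over conjugacy classes (|C| * chi_7(C) * conj(chi_4(C))):
  1*(2)*conj(1) + 1*(-2)*conj(1) + 2*(-sqrt(2))*conj(-1) + 2*(0)*conj(1) + 2*(sqrt(2))*conj(-1) + 4*(0)*conj(-1) + 4*(0)*conj(1)
  = (2) + (-2) + (2*sqrt(2)) + (0) + (-2*sqrt(2)) + (0) + (0)
  = 0.
Dividing by |G| = 16 gives 0/16 = 0, matching the row-orthogonality relation <chi_7, chi_4> = [chi_7 = chi_4].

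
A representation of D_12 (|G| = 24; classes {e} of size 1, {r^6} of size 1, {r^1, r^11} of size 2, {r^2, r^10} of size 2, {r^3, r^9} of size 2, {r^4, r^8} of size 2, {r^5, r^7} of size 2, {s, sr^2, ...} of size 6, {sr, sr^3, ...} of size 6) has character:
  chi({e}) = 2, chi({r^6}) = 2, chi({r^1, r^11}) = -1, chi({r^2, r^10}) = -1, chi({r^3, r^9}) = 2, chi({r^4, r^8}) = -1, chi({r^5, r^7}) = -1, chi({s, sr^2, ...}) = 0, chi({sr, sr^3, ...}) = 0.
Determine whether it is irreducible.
Irreducible: <chi, chi> = 1.

Derivation: <chi, chi> = (1/|G|) sum_C |C| * |chi(C)|^2 = (1/24)[1*|2|^2 + 1*|2|^2 + 2*|-1|^2 + 2*|-1|^2 + 2*|2|^2 + 2*|-1|^2 + 2*|-1|^2 + 6*|0|^2 + 6*|0|^2]
  = (1/24)[(4) + (4) + (2) + (2) + (8) + (2) + (2) + (0) + (0)] = 24/24 = 1.
A character is irreducible iff <chi, chi> = 1, so this representation is irreducible.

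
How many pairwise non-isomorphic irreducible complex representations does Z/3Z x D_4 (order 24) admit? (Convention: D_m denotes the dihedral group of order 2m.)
15

Argument: The number of irreducible complex representations of a finite group equals its number of conjugacy classes. For a direct product, #classes(G x H) = #classes(G) * #classes(H). Z/3Z has 3 classes (abelian), D_4 has 5 classes, so 3 * 5 = 15, so Z/3Z x D_4 (order 24) has exactly 15 irreducible complex representations.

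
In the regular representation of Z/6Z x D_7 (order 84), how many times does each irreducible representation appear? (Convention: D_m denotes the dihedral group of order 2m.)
Each irreducible V_i of dimension d_i appears with multiplicity d_i, i.e. rho_reg = (direct sum over all irreducibles V_i) d_i V_i. The irreducible dimensions for Z/6Z x D_7 are 1, 1, 1, 1, 1, 1, 1, 1, 1, 1, 1, 1, 2, 2, 2, 2, 2, 2, 2, 2, 2, 2, 2, 2, 2, 2, 2, 2, 2, 2: 12 irreducibles of dimension 1, each with multiplicity 1; 18 irreducibles of dimension 2, each with multiplicity 2. Total dimension 12*1*1 + 18*2*2 = 84 = |G|.

Solution. General theorem: in the regular representation of a finite group G, each irreducible appears with multiplicity equal to its dimension. Check: dim(rho_reg) = sum d_i^2 = 1 + 1 + 1 + 1 + 1 + 1 + 1 + 1 + 1 + 1 + 1 + 1 + 4 + 4 + 4 + 4 + 4 + 4 + 4 + 4 + 4 + 4 + 4 + 4 + 4 + 4 + 4 + 4 + 4 + 4 = 84 = |G|.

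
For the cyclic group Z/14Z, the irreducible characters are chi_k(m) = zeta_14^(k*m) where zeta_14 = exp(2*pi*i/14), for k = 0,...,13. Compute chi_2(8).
chi_2(8) = zeta_14^16 = exp(2*I*pi/7)

Working: chi_2(8) = zeta_14^(2*8) = zeta_14^16. Since zeta_14^14 = 1, this equals zeta_14^2 = exp(2*pi*i*2/14) = exp(2*I*pi/7).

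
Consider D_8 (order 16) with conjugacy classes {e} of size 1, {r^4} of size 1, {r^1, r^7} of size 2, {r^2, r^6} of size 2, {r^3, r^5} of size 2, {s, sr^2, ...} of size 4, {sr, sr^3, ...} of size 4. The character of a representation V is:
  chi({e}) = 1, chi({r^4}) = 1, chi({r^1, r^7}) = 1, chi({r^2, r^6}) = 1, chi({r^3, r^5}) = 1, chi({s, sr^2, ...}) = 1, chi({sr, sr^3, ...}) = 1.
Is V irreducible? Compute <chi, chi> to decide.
Irreducible: <chi, chi> = 1.

Proof sketch: <chi, chi> = (1/|G|) sum_C |C| * |chi(C)|^2 = (1/16)[1*|1|^2 + 1*|1|^2 + 2*|1|^2 + 2*|1|^2 + 2*|1|^2 + 4*|1|^2 + 4*|1|^2]
  = (1/16)[(1) + (1) + (2) + (2) + (2) + (4) + (4)] = 16/16 = 1.
A character is irreducible iff <chi, chi> = 1, so this representation is irreducible.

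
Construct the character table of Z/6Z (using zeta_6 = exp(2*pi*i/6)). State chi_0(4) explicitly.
Character table of Z/6Z (irreps indexed chi_0,...,chi_5 with chi_k(m) = zeta_6^(k*m), zeta_6 = exp(2*pi*i/6)):
  irrep \ class  {0} (size 1)  {1} (size 1)    {2} (size 1)    {3} (size 1)  {4} (size 1)    {5} (size 1)  
  chi_0          1             1               1               1             1               1             
  chi_1          1             exp(I*pi/3)     exp(2*I*pi/3)   -1            exp(-2*I*pi/3)  exp(-I*pi/3)  
  chi_2          1             exp(2*I*pi/3)   exp(-2*I*pi/3)  1             exp(2*I*pi/3)   exp(-2*I*pi/3)
  chi_3          1             -1              1               -1            1               -1            
  chi_4          1             exp(-2*I*pi/3)  exp(2*I*pi/3)   1             exp(-2*I*pi/3)  exp(2*I*pi/3) 
  chi_5          1             exp(-I*pi/3)    exp(-2*I*pi/3)  -1            exp(2*I*pi/3)   exp(I*pi/3)   

Spot check: chi_0(4) = zeta_6^(0*4) = zeta_6^0 = 1.

Reasoning: Z/6Z is abelian, so all 6 irreducible complex representations are 1-dimensional. They are given by chi_k(m) = zeta_6^(k*m) for k = 0,...,5. Row orthogonality: sum_m chi_k(m) conj(chi_l(m)) = 6 * [k = l].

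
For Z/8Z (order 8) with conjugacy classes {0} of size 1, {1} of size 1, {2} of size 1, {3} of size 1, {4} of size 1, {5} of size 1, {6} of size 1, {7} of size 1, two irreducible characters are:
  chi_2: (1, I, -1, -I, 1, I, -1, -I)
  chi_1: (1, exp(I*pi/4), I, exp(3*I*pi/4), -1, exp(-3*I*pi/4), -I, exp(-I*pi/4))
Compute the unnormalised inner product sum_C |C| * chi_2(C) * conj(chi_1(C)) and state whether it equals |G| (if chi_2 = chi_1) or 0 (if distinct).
Sum = 0; so <chi_2, chi_1> = 0 (distinct irreducibles are orthogonal).

Proof sketch: Compute term by term over conjugacy classes (|C| * chi_2(C) * conj(chi_1(C))):
  1*(1)*conj(1) + 1*(I)*conj(exp(I*pi/4)) + 1*(-1)*conj(I) + 1*(-I)*conj(exp(3*I*pi/4)) + 1*(1)*conj(-1) + 1*(I)*conj(exp(-3*I*pi/4)) + 1*(-1)*conj(-I) + 1*(-I)*conj(exp(-I*pi/4))
  = (1) + (exp(I*pi/4)) + (I) + (-exp(-I*pi/4)) + (-1) + (exp(-3*I*pi/4)) + (-I) + (-exp(3*I*pi/4))
  = 0.
(Exp terms are combined using exp(i*s)*conj(exp(i*t)) = exp(i*(s-t)), and sums of them are collapsed using the identity that for every m > 1 the m distinct m-th roots of unity sum to 0, e.g. 1 + exp(2*I*pi/3) + exp(-2*I*pi/3) = 0.)
Dividing by |G| = 8 gives 0/8 = 0, matching the row-orthogonality relation <chi_2, chi_1> = [chi_2 = chi_1].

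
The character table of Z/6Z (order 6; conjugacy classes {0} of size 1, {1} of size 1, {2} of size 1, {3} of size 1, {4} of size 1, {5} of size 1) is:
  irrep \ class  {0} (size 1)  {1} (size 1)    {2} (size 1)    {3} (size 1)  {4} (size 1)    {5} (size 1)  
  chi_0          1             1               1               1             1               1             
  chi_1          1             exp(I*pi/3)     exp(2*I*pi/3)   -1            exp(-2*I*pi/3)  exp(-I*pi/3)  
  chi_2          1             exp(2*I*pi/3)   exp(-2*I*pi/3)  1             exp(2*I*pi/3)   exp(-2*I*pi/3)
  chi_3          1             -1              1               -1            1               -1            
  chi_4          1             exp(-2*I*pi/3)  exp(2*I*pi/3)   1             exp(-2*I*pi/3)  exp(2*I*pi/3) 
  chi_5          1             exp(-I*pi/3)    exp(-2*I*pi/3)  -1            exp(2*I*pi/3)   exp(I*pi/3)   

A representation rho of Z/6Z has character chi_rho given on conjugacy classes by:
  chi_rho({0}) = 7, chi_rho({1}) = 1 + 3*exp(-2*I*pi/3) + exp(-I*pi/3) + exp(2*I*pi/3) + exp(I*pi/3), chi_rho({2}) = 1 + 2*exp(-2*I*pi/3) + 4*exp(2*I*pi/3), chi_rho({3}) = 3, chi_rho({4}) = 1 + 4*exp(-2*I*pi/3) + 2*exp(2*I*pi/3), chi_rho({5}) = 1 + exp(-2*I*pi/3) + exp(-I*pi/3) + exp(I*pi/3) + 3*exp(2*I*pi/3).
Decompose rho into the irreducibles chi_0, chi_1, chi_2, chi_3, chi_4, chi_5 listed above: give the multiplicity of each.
Multiplicities: chi_0: 1, chi_1: 1, chi_2: 1, chi_3: 0, chi_4: 3, chi_5: 1.

Why: Use <chi_rho, chi> = (1/|G|) sum_C |C| * chi_rho(C) * conj(chi(C)) with |G| = 6 for each irreducible chi in the table:
  <chi_rho, chi_0> = (1/6)[1*(7)*conj(1) + 1*(1 + 3*exp(-2*I*pi/3) + exp(-I*pi/3) + exp(2*I*pi/3) + exp(I*pi/3))*conj(1) + 1*(1 + 2*exp(-2*I*pi/3) + 4*exp(2*I*pi/3))*conj(1) + 1*(3)*conj(1) + 1*(1 + 4*exp(-2*I*pi/3) + 2*exp(2*I*pi/3))*conj(1) + 1*(1 + exp(-2*I*pi/3) + exp(-I*pi/3) + exp(I*pi/3) + 3*exp(2*I*pi/3))*conj(1)]
      = (1/6)[(7) + (1 + 3*exp(-2*I*pi/3) + exp(-I*pi/3) + exp(2*I*pi/3) + exp(I*pi/3)) + (1 + 2*exp(-2*I*pi/3) + 4*exp(2*I*pi/3)) + (3) + (1 + 4*exp(-2*I*pi/3) + 2*exp(2*I*pi/3)) + (1 + exp(-2*I*pi/3) + exp(-I*pi/3) + exp(I*pi/3) + 3*exp(2*I*pi/3))] = 6/6 = 1
  <chi_rho, chi_1> = (1/6)[1*(7)*conj(1) + 1*(1 + 3*exp(-2*I*pi/3) + exp(-I*pi/3) + exp(2*I*pi/3) + exp(I*pi/3))*conj(exp(I*pi/3)) + 1*(1 + 2*exp(-2*I*pi/3) + 4*exp(2*I*pi/3))*conj(exp(2*I*pi/3)) + 1*(3)*conj(-1) + 1*(1 + 4*exp(-2*I*pi/3) + 2*exp(2*I*pi/3))*conj(exp(-2*I*pi/3)) + 1*(1 + exp(-2*I*pi/3) + exp(-I*pi/3) + exp(I*pi/3) + 3*exp(2*I*pi/3))*conj(exp(-I*pi/3))]
      = (1/6)[(7) + (-2 + exp(-2*I*pi/3) + exp(-I*pi/3) + exp(I*pi/3)) + (4 + exp(-2*I*pi/3) + 2*exp(2*I*pi/3)) + (-3) + (4 + 2*exp(-2*I*pi/3) + exp(2*I*pi/3)) + (-2 + exp(-I*pi/3) + exp(2*I*pi/3) + exp(I*pi/3))] = 6/6 = 1
  <chi_rho, chi_2> = (1/6)[1*(7)*conj(1) + 1*(1 + 3*exp(-2*I*pi/3) + exp(-I*pi/3) + exp(2*I*pi/3) + exp(I*pi/3))*conj(exp(2*I*pi/3)) + 1*(1 + 2*exp(-2*I*pi/3) + 4*exp(2*I*pi/3))*conj(exp(-2*I*pi/3)) + 1*(3)*conj(1) + 1*(1 + 4*exp(-2*I*pi/3) + 2*exp(2*I*pi/3))*conj(exp(2*I*pi/3)) + 1*(1 + exp(-2*I*pi/3) + exp(-I*pi/3) + exp(I*pi/3) + 3*exp(2*I*pi/3))*conj(exp(-2*I*pi/3))]
      = (1/6)[(7) + (exp(-2*I*pi/3) + exp(-I*pi/3) + 3*exp(2*I*pi/3)) + (2 + 4*exp(-2*I*pi/3) + exp(2*I*pi/3)) + (3) + (2 + exp(-2*I*pi/3) + 4*exp(2*I*pi/3)) + (3*exp(-2*I*pi/3) + exp(2*I*pi/3) + exp(I*pi/3))] = 6/6 = 1
  <chi_rho, chi_3> = (1/6)[1*(7)*conj(1) + 1*(1 + 3*exp(-2*I*pi/3) + exp(-I*pi/3) + exp(2*I*pi/3) + exp(I*pi/3))*conj(-1) + 1*(1 + 2*exp(-2*I*pi/3) + 4*exp(2*I*pi/3))*conj(1) + 1*(3)*conj(-1) + 1*(1 + 4*exp(-2*I*pi/3) + 2*exp(2*I*pi/3))*conj(1) + 1*(1 + exp(-2*I*pi/3) + exp(-I*pi/3) + exp(I*pi/3) + 3*exp(2*I*pi/3))*conj(-1)]
      = (1/6)[(7) + (-1 - exp(I*pi/3) - exp(2*I*pi/3) - exp(-I*pi/3) - 3*exp(-2*I*pi/3)) + (1 + 2*exp(-2*I*pi/3) + 4*exp(2*I*pi/3)) + (-3) + (1 + 4*exp(-2*I*pi/3) + 2*exp(2*I*pi/3)) + (-1 - 3*exp(2*I*pi/3) - exp(I*pi/3) - exp(-I*pi/3) - exp(-2*I*pi/3))] = 0/6 = 0
  <chi_rho, chi_4> = (1/6)[1*(7)*conj(1) + 1*(1 + 3*exp(-2*I*pi/3) + exp(-I*pi/3) + exp(2*I*pi/3) + exp(I*pi/3))*conj(exp(-2*I*pi/3)) + 1*(1 + 2*exp(-2*I*pi/3) + 4*exp(2*I*pi/3))*conj(exp(2*I*pi/3)) + 1*(3)*conj(1) + 1*(1 + 4*exp(-2*I*pi/3) + 2*exp(2*I*pi/3))*conj(exp(-2*I*pi/3)) + 1*(1 + exp(-2*I*pi/3) + exp(-I*pi/3) + exp(I*pi/3) + 3*exp(2*I*pi/3))*conj(exp(2*I*pi/3))]
      = (1/6)[(7) + (2 + exp(-2*I*pi/3) + exp(2*I*pi/3) + exp(I*pi/3)) + (4 + exp(-2*I*pi/3) + 2*exp(2*I*pi/3)) + (3) + (4 + 2*exp(-2*I*pi/3) + exp(2*I*pi/3)) + (2 + exp(-2*I*pi/3) + exp(-I*pi/3) + exp(2*I*pi/3))] = 18/6 = 3
  <chi_rho, chi_5> = (1/6)[1*(7)*conj(1) + 1*(1 + 3*exp(-2*I*pi/3) + exp(-I*pi/3) + exp(2*I*pi/3) + exp(I*pi/3))*conj(exp(-I*pi/3)) + 1*(1 + 2*exp(-2*I*pi/3) + 4*exp(2*I*pi/3))*conj(exp(-2*I*pi/3)) + 1*(3)*conj(-1) + 1*(1 + 4*exp(-2*I*pi/3) + 2*exp(2*I*pi/3))*conj(exp(2*I*pi/3)) + 1*(1 + exp(-2*I*pi/3) + exp(-I*pi/3) + exp(I*pi/3) + 3*exp(2*I*pi/3))*conj(exp(I*pi/3))]
      = (1/6)[(7) + (3*exp(-I*pi/3) + exp(2*I*pi/3) + exp(I*pi/3)) + (2 + 4*exp(-2*I*pi/3) + exp(2*I*pi/3)) + (-3) + (2 + exp(-2*I*pi/3) + 4*exp(2*I*pi/3)) + (exp(-2*I*pi/3) + exp(-I*pi/3) + 3*exp(I*pi/3))] = 6/6 = 1
(Exp terms are combined using exp(i*s)*conj(exp(i*t)) = exp(i*(s-t)), and sums of them are collapsed using the identity that for every m > 1 the m distinct m-th roots of unity sum to 0, e.g. 1 + exp(2*I*pi/3) + exp(-2*I*pi/3) = 0.)
Dimension check: dim(rho) = sum (mult * dim) = 1*1 + 1*1 + 1*1 + 0*1 + 3*1 + 1*1 = 7 = chi_rho(e) = 7.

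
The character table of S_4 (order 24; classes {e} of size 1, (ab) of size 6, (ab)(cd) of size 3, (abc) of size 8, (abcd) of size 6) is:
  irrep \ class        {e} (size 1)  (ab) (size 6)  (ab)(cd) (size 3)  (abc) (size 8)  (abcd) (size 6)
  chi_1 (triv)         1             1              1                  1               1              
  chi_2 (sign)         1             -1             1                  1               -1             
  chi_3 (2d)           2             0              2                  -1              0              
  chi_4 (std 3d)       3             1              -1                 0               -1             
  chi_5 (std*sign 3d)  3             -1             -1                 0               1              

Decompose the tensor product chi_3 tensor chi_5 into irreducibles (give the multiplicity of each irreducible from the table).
chi_3 tensor chi_5 = chi_4 + chi_5 (all other irreducibles have multiplicity 0).

Argument: The character of a tensor product is the pointwise product (chi_3 * chi_5)(C) = chi_3(C) * chi_5(C):
  {e}: (2)*(3), (ab): (0)*(-1), (ab)(cd): (2)*(-1), (abc): (-1)*(0), (abcd): (0)*(1)
so (chi_3 * chi_5) takes values
  {e} -> 6, (ab) -> 0, (ab)(cd) -> -2, (abc) -> 0, (abcd) -> 0.
Now take the inner product of this character with each irreducible chi from the table, <chi_3*chi_5, chi> = (1/24) sum_C |C| (chi_3*chi_5)(C) conj(chi(C)):
  <chi_3*chi_5, chi_1> = (1/24)[1*(6)*conj(1) + 6*(0)*conj(1) + 3*(-2)*conj(1) + 8*(0)*conj(1) + 6*(0)*conj(1)]
      = (1/24)[(6) + (0) + (-6) + (0) + (0)] = 0/24 = 0
  <chi_3*chi_5, chi_2> = (1/24)[1*(6)*conj(1) + 6*(0)*conj(-1) + 3*(-2)*conj(1) + 8*(0)*conj(1) + 6*(0)*conj(-1)]
      = (1/24)[(6) + (0) + (-6) + (0) + (0)] = 0/24 = 0
  <chi_3*chi_5, chi_3> = (1/24)[1*(6)*conj(2) + 6*(0)*conj(0) + 3*(-2)*conj(2) + 8*(0)*conj(-1) + 6*(0)*conj(0)]
      = (1/24)[(12) + (0) + (-12) + (0) + (0)] = 0/24 = 0
  <chi_3*chi_5, chi_4> = (1/24)[1*(6)*conj(3) + 6*(0)*conj(1) + 3*(-2)*conj(-1) + 8*(0)*conj(0) + 6*(0)*conj(-1)]
      = (1/24)[(18) + (0) + (6) + (0) + (0)] = 24/24 = 1
  <chi_3*chi_5, chi_5> = (1/24)[1*(6)*conj(3) + 6*(0)*conj(-1) + 3*(-2)*conj(-1) + 8*(0)*conj(0) + 6*(0)*conj(1)]
      = (1/24)[(18) + (0) + (6) + (0) + (0)] = 24/24 = 1
Hence the multiplicities are chi_4: 1, chi_5: 1. Dimension check: dim(chi_3)*dim(chi_5) = 2*3 = 6 and sum (mult * dim) = 1*3 + 1*3 = 6.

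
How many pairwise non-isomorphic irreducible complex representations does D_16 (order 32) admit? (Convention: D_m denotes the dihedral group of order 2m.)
11

The number of irreducible complex representations of a finite group equals its number of conjugacy classes. D_16 has 11 conjugacy classes (n/2 + 3 for n even), so D_16 (order 32) has exactly 11 irreducible complex representations.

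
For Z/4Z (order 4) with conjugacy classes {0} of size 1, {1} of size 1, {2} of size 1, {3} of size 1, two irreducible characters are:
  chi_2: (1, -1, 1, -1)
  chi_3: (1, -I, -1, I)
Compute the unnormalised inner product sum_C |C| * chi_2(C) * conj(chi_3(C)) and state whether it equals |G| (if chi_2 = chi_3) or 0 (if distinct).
Sum = 0; so <chi_2, chi_3> = 0 (distinct irreducibles are orthogonal).

Solution. Compute term by term over conjugacy classes (|C| * chi_2(C) * conj(chi_3(C))):
  1*(1)*conj(1) + 1*(-1)*conj(-I) + 1*(1)*conj(-1) + 1*(-1)*conj(I)
  = (1) + (-I) + (-1) + (I)
  = 0.
(Exp terms are combined using exp(i*s)*conj(exp(i*t)) = exp(i*(s-t)), and sums of them are collapsed using the identity that for every m > 1 the m distinct m-th roots of unity sum to 0, e.g. 1 + exp(2*I*pi/3) + exp(-2*I*pi/3) = 0.)
Dividing by |G| = 4 gives 0/4 = 0, matching the row-orthogonality relation <chi_2, chi_3> = [chi_2 = chi_3].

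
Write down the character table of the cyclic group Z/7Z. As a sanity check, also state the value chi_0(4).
Character table of Z/7Z (irreps indexed chi_0,...,chi_6 with chi_k(m) = zeta_7^(k*m), zeta_7 = exp(2*pi*i/7)):
  irrep \ class  {0} (size 1)  {1} (size 1)    {2} (size 1)    {3} (size 1)    {4} (size 1)    {5} (size 1)    {6} (size 1)  
  chi_0          1             1               1               1               1               1               1             
  chi_1          1             exp(2*I*pi/7)   exp(4*I*pi/7)   exp(6*I*pi/7)   exp(-6*I*pi/7)  exp(-4*I*pi/7)  exp(-2*I*pi/7)
  chi_2          1             exp(4*I*pi/7)   exp(-6*I*pi/7)  exp(-2*I*pi/7)  exp(2*I*pi/7)   exp(6*I*pi/7)   exp(-4*I*pi/7)
  chi_3          1             exp(6*I*pi/7)   exp(-2*I*pi/7)  exp(4*I*pi/7)   exp(-4*I*pi/7)  exp(2*I*pi/7)   exp(-6*I*pi/7)
  chi_4          1             exp(-6*I*pi/7)  exp(2*I*pi/7)   exp(-4*I*pi/7)  exp(4*I*pi/7)   exp(-2*I*pi/7)  exp(6*I*pi/7) 
  chi_5          1             exp(-4*I*pi/7)  exp(6*I*pi/7)   exp(2*I*pi/7)   exp(-2*I*pi/7)  exp(-6*I*pi/7)  exp(4*I*pi/7) 
  chi_6          1             exp(-2*I*pi/7)  exp(-4*I*pi/7)  exp(-6*I*pi/7)  exp(6*I*pi/7)   exp(4*I*pi/7)   exp(2*I*pi/7) 

Spot check: chi_0(4) = zeta_7^(0*4) = zeta_7^0 = 1.

Why: Z/7Z is abelian, so all 7 irreducible complex representations are 1-dimensional. They are given by chi_k(m) = zeta_7^(k*m) for k = 0,...,6. Row orthogonality: sum_m chi_k(m) conj(chi_l(m)) = 7 * [k = l].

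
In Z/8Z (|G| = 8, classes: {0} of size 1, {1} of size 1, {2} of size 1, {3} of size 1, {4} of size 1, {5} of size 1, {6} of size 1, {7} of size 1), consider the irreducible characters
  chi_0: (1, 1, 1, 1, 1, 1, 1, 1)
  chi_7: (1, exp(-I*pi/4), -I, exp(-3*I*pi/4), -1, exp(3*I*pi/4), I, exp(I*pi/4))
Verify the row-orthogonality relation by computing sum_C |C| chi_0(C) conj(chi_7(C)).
Sum = 0; so <chi_0, chi_7> = 0 (distinct irreducibles are orthogonal).

Working: Compute term by term over conjugacy classes (|C| * chi_0(C) * conj(chi_7(C))):
  1*(1)*conj(1) + 1*(1)*conj(exp(-I*pi/4)) + 1*(1)*conj(-I) + 1*(1)*conj(exp(-3*I*pi/4)) + 1*(1)*conj(-1) + 1*(1)*conj(exp(3*I*pi/4)) + 1*(1)*conj(I) + 1*(1)*conj(exp(I*pi/4))
  = (1) + (exp(I*pi/4)) + (I) + (exp(3*I*pi/4)) + (-1) + (exp(-3*I*pi/4)) + (-I) + (exp(-I*pi/4))
  = 0.
(Exp terms are combined using exp(i*s)*conj(exp(i*t)) = exp(i*(s-t)), and sums of them are collapsed using the identity that for every m > 1 the m distinct m-th roots of unity sum to 0, e.g. 1 + exp(2*I*pi/3) + exp(-2*I*pi/3) = 0.)
Dividing by |G| = 8 gives 0/8 = 0, matching the row-orthogonality relation <chi_0, chi_7> = [chi_0 = chi_7].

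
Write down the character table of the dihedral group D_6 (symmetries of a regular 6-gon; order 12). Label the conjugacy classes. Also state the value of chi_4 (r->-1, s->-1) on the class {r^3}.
Conjugacy classes: {e} of size 1, {r^3} of size 1, {r^1, r^5} of size 2, {r^2, r^4} of size 2, {s, sr^2, ...} of size 3, {sr, sr^3, ...} of size 3.
Character table:
  irrep \ class              {e} (size 1)  {r^3} (size 1)  {r^1, r^5} (size 2)  {r^2, r^4} (size 2)  {s, sr^2, ...} (size 3)  {sr, sr^3, ...} (size 3)
  chi_1 (triv)               1             1               1                    1                    1                        1                       
  chi_2 (sign: r->1, s->-1)  1             1               1                    1                    -1                       -1                      
  chi_3 (r->-1, s->1)        1             -1              -1                   1                    1                        -1                      
  chi_4 (r->-1, s->-1)       1             -1              -1                   1                    -1                       1                       
  chi_5 (2d, j=1)            2             -2              1                    -1                   0                        0                       
  chi_6 (2d, j=2)            2             2               -1                   -1                   0                        0                       

Spot check: chi_4 (r->-1, s->-1) on {r^3} = -1.

Explanation: D_6 has order 2*6 = 12 with 6 conjugacy classes, hence 6 irreducibles. Sum of squared dims 1 + 1 + 1 + 1 + 4 + 4 = 12 = |G|. Linear characters come from the abelianisation; the 2-dimensional irreps have character r^k -> 2*cos(2*pi*j*k/6), reflections -> 0.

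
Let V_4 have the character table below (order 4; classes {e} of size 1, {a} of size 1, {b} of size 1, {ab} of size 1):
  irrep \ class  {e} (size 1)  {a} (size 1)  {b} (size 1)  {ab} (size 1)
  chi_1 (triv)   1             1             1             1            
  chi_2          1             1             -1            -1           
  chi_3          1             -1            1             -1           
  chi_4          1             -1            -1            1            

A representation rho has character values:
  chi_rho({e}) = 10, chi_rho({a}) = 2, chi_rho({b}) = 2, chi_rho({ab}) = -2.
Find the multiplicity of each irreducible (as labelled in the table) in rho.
Multiplicities: chi_1: 3, chi_2: 3, chi_3: 3, chi_4: 1.

Why: Use <chi_rho, chi> = (1/|G|) sum_C |C| * chi_rho(C) * conj(chi(C)) with |G| = 4 for each irreducible chi in the table:
  <chi_rho, chi_1> = (1/4)[1*(10)*conj(1) + 1*(2)*conj(1) + 1*(2)*conj(1) + 1*(-2)*conj(1)]
      = (1/4)[(10) + (2) + (2) + (-2)] = 12/4 = 3
  <chi_rho, chi_2> = (1/4)[1*(10)*conj(1) + 1*(2)*conj(1) + 1*(2)*conj(-1) + 1*(-2)*conj(-1)]
      = (1/4)[(10) + (2) + (-2) + (2)] = 12/4 = 3
  <chi_rho, chi_3> = (1/4)[1*(10)*conj(1) + 1*(2)*conj(-1) + 1*(2)*conj(1) + 1*(-2)*conj(-1)]
      = (1/4)[(10) + (-2) + (2) + (2)] = 12/4 = 3
  <chi_rho, chi_4> = (1/4)[1*(10)*conj(1) + 1*(2)*conj(-1) + 1*(2)*conj(-1) + 1*(-2)*conj(1)]
      = (1/4)[(10) + (-2) + (-2) + (-2)] = 4/4 = 1
Dimension check: dim(rho) = sum (mult * dim) = 3*1 + 3*1 + 3*1 + 1*1 = 10 = chi_rho(e) = 10.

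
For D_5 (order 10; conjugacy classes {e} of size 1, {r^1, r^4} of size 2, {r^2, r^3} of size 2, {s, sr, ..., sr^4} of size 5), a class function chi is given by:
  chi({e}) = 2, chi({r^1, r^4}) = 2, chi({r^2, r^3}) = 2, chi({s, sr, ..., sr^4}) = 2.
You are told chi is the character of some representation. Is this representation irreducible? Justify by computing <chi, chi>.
Not irreducible (reducible): <chi, chi> = 4 > 1.

Working: <chi, chi> = (1/|G|) sum_C |C| * |chi(C)|^2 = (1/10)[1*|2|^2 + 2*|2|^2 + 2*|2|^2 + 5*|2|^2]
  = (1/10)[(4) + (8) + (8) + (20)] = 40/10 = 4.
A character is irreducible iff <chi, chi> = 1, so this representation is reducible.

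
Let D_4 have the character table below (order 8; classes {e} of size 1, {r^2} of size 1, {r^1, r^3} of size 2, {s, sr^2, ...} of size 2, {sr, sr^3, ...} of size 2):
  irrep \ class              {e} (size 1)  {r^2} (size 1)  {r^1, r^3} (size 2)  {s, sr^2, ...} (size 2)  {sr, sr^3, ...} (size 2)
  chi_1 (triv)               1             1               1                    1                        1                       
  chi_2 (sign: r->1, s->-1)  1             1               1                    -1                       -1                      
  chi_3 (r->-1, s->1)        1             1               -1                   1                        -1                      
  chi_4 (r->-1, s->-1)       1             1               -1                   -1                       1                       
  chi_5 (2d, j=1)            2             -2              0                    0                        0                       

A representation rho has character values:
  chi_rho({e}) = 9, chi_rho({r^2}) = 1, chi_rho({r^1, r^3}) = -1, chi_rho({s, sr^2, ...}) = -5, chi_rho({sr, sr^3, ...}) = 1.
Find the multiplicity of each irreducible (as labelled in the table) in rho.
Multiplicities: chi_1: 0, chi_2: 2, chi_3: 0, chi_4: 3, chi_5: 2.

Working: Use <chi_rho, chi> = (1/|G|) sum_C |C| * chi_rho(C) * conj(chi(C)) with |G| = 8 for each irreducible chi in the table:
  <chi_rho, chi_1> = (1/8)[1*(9)*conj(1) + 1*(1)*conj(1) + 2*(-1)*conj(1) + 2*(-5)*conj(1) + 2*(1)*conj(1)]
      = (1/8)[(9) + (1) + (-2) + (-10) + (2)] = 0/8 = 0
  <chi_rho, chi_2> = (1/8)[1*(9)*conj(1) + 1*(1)*conj(1) + 2*(-1)*conj(1) + 2*(-5)*conj(-1) + 2*(1)*conj(-1)]
      = (1/8)[(9) + (1) + (-2) + (10) + (-2)] = 16/8 = 2
  <chi_rho, chi_3> = (1/8)[1*(9)*conj(1) + 1*(1)*conj(1) + 2*(-1)*conj(-1) + 2*(-5)*conj(1) + 2*(1)*conj(-1)]
      = (1/8)[(9) + (1) + (2) + (-10) + (-2)] = 0/8 = 0
  <chi_rho, chi_4> = (1/8)[1*(9)*conj(1) + 1*(1)*conj(1) + 2*(-1)*conj(-1) + 2*(-5)*conj(-1) + 2*(1)*conj(1)]
      = (1/8)[(9) + (1) + (2) + (10) + (2)] = 24/8 = 3
  <chi_rho, chi_5> = (1/8)[1*(9)*conj(2) + 1*(1)*conj(-2) + 2*(-1)*conj(0) + 2*(-5)*conj(0) + 2*(1)*conj(0)]
      = (1/8)[(18) + (-2) + (0) + (0) + (0)] = 16/8 = 2
Dimension check: dim(rho) = sum (mult * dim) = 0*1 + 2*1 + 0*1 + 3*1 + 2*2 = 9 = chi_rho(e) = 9.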